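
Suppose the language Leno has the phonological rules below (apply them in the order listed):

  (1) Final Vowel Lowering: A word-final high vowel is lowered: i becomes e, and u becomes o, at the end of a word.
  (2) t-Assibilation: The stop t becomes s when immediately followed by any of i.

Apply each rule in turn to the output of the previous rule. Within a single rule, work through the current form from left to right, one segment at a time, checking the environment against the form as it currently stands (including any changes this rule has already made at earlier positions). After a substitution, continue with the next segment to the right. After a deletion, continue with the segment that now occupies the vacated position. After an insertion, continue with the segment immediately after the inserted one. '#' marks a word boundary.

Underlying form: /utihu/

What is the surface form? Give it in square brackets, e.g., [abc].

(1) Final Vowel Lowering: [utihu] → [utiho]
(2) t-Assibilation: [utiho] → [usiho]

[usiho]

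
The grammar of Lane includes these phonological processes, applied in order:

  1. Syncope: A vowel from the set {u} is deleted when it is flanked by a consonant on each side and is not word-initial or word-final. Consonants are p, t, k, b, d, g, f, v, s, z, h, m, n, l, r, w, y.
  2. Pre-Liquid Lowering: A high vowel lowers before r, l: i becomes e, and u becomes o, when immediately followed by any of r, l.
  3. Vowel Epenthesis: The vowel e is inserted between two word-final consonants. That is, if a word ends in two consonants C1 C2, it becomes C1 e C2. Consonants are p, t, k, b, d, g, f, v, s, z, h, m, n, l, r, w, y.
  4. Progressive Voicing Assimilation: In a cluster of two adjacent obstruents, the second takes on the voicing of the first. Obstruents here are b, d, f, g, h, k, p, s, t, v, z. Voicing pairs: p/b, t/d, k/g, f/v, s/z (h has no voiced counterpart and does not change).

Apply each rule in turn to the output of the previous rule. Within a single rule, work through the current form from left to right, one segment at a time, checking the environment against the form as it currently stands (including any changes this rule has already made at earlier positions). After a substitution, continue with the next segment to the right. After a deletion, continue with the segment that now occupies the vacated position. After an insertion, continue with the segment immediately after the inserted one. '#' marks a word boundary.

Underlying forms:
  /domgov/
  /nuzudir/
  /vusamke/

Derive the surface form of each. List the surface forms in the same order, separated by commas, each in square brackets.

/domgov/:
  1 Syncope: no change — [domgov]
  2 Pre-Liquid Lowering: no change — [domgov]
  3 Vowel Epenthesis: no change — [domgov]
  4 Progressive Voicing Assimilation: no change — [domgov]
/nuzudir/:
  1 Syncope: [nuzudir] → [nzdir]
  2 Pre-Liquid Lowering: [nzdir] → [nzder]
  3 Vowel Epenthesis: no change — [nzder]
  4 Progressive Voicing Assimilation: no change — [nzder]
/vusamke/:
  1 Syncope: [vusamke] → [vsamke]
  2 Pre-Liquid Lowering: no change — [vsamke]
  3 Vowel Epenthesis: no change — [vsamke]
  4 Progressive Voicing Assimilation: [vsamke] → [vzamke]

[domgov], [nzder], [vzamke]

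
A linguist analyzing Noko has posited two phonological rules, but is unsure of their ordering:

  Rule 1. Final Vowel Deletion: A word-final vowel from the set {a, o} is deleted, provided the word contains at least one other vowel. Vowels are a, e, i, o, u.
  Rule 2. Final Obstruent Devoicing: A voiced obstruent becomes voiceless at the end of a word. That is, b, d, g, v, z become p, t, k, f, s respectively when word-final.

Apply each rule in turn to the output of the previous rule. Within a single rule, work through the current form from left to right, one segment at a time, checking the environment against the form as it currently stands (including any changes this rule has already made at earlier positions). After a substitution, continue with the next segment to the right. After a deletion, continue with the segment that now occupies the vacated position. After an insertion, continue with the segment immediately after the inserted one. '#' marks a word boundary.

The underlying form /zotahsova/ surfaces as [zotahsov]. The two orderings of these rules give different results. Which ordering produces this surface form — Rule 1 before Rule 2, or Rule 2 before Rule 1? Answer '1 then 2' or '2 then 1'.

Order 1 then 2:
  1 Final Vowel Deletion: [zotahsova] → [zotahsov]
  2 Final Obstruent Devoicing: [zotahsov] → [zotahsof]
  result: [zotahsof]
Order 2 then 1:
  2 Final Obstruent Devoicing: no change — [zotahsova]
  1 Final Vowel Deletion: [zotahsova] → [zotahsov]
  result: [zotahsov]

2 then 1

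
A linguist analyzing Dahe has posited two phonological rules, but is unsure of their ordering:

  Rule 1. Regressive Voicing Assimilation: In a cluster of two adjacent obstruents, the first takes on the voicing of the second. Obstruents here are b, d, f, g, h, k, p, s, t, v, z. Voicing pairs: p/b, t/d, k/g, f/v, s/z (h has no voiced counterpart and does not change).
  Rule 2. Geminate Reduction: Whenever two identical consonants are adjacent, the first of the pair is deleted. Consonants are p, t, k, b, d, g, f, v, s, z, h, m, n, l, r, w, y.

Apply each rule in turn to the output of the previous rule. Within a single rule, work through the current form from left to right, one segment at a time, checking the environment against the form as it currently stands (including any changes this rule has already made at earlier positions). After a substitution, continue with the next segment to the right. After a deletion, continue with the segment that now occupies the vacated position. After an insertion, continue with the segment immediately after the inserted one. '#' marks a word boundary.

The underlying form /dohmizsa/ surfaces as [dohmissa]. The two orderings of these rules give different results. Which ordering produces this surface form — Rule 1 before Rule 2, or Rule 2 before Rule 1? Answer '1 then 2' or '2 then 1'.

2 then 1

Order 1 then 2:
  1 Regressive Voicing Assimilation: [dohmizsa] → [dohmissa]
  2 Geminate Reduction: [dohmissa] → [dohmisa]
  result: [dohmisa]
Order 2 then 1:
  2 Geminate Reduction: no change — [dohmizsa]
  1 Regressive Voicing Assimilation: [dohmizsa] → [dohmissa]
  result: [dohmissa]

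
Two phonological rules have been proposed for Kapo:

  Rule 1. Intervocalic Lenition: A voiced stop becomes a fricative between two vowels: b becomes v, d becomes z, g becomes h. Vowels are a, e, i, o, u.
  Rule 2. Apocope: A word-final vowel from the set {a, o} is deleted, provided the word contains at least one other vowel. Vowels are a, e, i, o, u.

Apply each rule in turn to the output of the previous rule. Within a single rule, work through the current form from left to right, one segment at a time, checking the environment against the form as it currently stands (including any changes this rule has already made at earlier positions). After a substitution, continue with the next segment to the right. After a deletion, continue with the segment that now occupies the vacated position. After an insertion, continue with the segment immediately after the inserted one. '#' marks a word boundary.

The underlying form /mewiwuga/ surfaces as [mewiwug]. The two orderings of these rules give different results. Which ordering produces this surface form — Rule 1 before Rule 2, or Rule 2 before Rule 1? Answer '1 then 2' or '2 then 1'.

2 then 1

Order 1 then 2:
  1 Intervocalic Lenition: [mewiwuga] → [mewiwuha]
  2 Apocope: [mewiwuha] → [mewiwuh]
  result: [mewiwuh]
Order 2 then 1:
  2 Apocope: [mewiwuga] → [mewiwug]
  1 Intervocalic Lenition: no change — [mewiwug]
  result: [mewiwug]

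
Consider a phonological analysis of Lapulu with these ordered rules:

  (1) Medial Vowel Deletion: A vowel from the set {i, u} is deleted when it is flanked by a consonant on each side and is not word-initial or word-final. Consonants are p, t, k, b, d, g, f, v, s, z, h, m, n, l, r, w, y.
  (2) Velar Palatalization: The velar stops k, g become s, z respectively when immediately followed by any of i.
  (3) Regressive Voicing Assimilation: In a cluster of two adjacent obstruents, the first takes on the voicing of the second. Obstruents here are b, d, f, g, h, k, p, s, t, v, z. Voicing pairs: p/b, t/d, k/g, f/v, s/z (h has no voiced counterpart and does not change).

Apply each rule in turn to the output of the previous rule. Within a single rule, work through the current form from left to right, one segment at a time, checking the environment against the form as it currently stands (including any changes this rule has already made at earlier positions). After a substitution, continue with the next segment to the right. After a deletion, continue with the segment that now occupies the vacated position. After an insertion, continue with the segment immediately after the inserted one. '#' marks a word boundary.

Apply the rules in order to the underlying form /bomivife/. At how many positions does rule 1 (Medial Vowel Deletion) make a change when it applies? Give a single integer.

2

(1) Medial Vowel Deletion: [bomivife] → [bomvfe]
(2) Velar Palatalization: no change — [bomvfe]
(3) Regressive Voicing Assimilation: [bomvfe] → [bomffe]
Rule 1 changed 2 position(s).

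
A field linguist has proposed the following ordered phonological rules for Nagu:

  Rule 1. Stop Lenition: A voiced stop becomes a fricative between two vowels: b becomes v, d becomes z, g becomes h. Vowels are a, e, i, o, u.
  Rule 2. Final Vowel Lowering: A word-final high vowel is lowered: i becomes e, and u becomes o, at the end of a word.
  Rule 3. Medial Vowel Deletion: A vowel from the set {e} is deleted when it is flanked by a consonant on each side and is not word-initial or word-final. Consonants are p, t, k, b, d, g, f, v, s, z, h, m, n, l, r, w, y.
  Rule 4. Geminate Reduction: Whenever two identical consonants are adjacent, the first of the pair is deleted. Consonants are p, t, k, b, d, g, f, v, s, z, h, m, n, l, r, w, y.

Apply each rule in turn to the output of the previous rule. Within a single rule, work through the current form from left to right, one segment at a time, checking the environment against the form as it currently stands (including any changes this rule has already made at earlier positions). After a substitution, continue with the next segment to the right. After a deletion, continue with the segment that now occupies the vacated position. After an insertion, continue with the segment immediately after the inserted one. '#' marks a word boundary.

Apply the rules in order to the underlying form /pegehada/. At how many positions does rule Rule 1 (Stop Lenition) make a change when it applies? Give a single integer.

Rule 1 Stop Lenition: [pegehada] → [pehehaza]
Rule 2 Final Vowel Lowering: no change — [pehehaza]
Rule 3 Medial Vowel Deletion: [pehehaza] → [phhaza]
Rule 4 Geminate Reduction: [phhaza] → [phaza]
Rule Rule 1 changed 2 position(s).

2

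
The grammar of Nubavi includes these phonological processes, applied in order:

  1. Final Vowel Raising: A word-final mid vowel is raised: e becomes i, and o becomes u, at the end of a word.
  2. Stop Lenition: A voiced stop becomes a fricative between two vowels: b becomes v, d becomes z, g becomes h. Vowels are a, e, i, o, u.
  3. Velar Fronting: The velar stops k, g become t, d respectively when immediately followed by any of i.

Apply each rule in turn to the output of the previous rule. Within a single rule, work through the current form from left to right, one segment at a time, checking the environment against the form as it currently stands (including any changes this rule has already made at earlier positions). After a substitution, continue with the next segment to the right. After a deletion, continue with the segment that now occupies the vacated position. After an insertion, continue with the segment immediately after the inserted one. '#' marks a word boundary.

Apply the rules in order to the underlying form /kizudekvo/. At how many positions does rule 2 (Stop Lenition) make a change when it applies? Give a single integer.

1

1 Final Vowel Raising: [kizudekvo] → [kizudekvu]
2 Stop Lenition: [kizudekvu] → [kizuzekvu]
3 Velar Fronting: [kizuzekvu] → [tizuzekvu]
Rule 2 changed 1 position(s).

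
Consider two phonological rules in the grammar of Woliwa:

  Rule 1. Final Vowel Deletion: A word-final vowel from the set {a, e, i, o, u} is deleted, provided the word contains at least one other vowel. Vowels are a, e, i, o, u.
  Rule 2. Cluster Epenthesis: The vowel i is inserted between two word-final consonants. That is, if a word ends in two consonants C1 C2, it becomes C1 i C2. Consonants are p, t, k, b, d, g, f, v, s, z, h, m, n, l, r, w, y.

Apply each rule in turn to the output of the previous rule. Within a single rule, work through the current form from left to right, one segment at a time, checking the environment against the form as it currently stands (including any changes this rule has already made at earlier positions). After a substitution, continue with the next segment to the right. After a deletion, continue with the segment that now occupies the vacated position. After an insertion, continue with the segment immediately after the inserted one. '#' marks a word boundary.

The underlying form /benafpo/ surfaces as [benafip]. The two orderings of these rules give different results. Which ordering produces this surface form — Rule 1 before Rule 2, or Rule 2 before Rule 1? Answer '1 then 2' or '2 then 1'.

1 then 2

Order 1 then 2:
  1 Final Vowel Deletion: [benafpo] → [benafp]
  2 Cluster Epenthesis: [benafp] → [benafip]
  result: [benafip]
Order 2 then 1:
  2 Cluster Epenthesis: no change — [benafpo]
  1 Final Vowel Deletion: [benafpo] → [benafp]
  result: [benafp]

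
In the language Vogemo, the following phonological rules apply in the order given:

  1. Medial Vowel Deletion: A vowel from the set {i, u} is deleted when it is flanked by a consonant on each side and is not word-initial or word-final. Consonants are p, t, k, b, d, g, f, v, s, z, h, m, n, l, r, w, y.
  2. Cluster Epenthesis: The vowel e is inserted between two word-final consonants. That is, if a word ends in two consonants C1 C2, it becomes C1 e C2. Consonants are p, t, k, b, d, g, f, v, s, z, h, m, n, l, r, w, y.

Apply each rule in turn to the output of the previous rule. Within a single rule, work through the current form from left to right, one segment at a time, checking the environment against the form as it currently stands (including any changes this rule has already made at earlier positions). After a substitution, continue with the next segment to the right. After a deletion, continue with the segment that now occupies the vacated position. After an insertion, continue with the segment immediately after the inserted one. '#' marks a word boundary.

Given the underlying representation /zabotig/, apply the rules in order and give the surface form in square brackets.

[zaboteg]

1 Medial Vowel Deletion: [zabotig] → [zabotg]
2 Cluster Epenthesis: [zabotg] → [zaboteg]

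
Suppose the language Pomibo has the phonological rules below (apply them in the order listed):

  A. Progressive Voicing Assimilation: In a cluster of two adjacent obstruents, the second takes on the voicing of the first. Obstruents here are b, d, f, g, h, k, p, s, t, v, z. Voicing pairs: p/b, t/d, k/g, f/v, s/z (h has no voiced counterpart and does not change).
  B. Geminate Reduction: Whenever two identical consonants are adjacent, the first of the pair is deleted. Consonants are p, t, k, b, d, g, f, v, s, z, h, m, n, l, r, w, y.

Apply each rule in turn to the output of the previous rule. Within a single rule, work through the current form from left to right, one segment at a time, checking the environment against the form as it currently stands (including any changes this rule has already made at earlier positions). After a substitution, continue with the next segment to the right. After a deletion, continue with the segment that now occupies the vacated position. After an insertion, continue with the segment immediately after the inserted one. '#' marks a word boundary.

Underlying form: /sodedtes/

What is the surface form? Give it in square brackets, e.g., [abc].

A Progressive Voicing Assimilation: [sodedtes] → [sodeddes]
B Geminate Reduction: [sodeddes] → [sodedes]

[sodedes]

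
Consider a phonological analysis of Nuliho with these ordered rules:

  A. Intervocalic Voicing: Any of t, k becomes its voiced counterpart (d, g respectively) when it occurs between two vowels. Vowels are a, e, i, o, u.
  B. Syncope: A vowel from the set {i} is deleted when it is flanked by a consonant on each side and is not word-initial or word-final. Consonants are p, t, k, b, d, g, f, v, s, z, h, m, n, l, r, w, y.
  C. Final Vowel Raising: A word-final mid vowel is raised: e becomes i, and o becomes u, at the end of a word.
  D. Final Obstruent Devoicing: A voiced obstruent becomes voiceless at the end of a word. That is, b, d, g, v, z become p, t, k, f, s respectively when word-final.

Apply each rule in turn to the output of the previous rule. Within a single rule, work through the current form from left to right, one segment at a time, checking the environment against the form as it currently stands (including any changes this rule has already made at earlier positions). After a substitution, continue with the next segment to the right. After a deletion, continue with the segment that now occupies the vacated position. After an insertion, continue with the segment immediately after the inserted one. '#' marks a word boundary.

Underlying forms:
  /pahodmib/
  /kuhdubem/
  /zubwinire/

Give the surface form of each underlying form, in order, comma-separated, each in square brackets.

[pahodmp], [kuhdubem], [zubwnri]

/pahodmib/:
  A Intervocalic Voicing: no change — [pahodmib]
  B Syncope: [pahodmib] → [pahodmb]
  C Final Vowel Raising: no change — [pahodmb]
  D Final Obstruent Devoicing: [pahodmb] → [pahodmp]
/kuhdubem/:
  A Intervocalic Voicing: no change — [kuhdubem]
  B Syncope: no change — [kuhdubem]
  C Final Vowel Raising: no change — [kuhdubem]
  D Final Obstruent Devoicing: no change — [kuhdubem]
/zubwinire/:
  A Intervocalic Voicing: no change — [zubwinire]
  B Syncope: [zubwinire] → [zubwnre]
  C Final Vowel Raising: [zubwnre] → [zubwnri]
  D Final Obstruent Devoicing: no change — [zubwnri]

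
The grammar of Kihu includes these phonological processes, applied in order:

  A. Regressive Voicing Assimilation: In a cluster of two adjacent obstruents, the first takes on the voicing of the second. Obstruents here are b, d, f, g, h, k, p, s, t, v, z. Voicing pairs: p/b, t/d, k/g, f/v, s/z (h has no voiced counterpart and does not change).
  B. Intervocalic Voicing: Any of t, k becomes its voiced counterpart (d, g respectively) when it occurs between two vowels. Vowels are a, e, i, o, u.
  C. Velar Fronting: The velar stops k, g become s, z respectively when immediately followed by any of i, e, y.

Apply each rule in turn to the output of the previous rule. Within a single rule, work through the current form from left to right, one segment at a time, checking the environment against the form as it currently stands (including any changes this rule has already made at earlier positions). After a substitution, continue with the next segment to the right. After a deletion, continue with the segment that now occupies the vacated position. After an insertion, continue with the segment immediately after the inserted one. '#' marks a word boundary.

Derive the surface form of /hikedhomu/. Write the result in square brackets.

[hizethomu]

A Regressive Voicing Assimilation: [hikedhomu] → [hikethomu]
B Intervocalic Voicing: [hikethomu] → [higethomu]
C Velar Fronting: [higethomu] → [hizethomu]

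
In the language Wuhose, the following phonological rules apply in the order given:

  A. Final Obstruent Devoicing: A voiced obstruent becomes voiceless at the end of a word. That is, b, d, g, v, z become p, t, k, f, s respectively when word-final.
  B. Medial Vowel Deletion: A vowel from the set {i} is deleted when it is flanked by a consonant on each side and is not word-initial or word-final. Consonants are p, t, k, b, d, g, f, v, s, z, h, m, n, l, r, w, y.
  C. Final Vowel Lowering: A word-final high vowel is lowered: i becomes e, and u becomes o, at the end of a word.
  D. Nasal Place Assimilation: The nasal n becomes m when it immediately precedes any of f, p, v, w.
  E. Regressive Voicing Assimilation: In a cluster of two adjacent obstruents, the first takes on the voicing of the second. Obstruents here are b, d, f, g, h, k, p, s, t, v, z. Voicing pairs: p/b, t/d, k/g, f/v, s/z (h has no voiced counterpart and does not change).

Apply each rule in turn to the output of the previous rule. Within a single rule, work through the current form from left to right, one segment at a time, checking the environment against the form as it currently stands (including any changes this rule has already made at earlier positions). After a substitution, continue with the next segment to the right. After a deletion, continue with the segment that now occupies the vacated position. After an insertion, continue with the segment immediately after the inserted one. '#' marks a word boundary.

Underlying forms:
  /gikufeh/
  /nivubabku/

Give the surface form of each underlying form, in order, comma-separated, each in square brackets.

/gikufeh/:
  A Final Obstruent Devoicing: no change — [gikufeh]
  B Medial Vowel Deletion: [gikufeh] → [gkufeh]
  C Final Vowel Lowering: no change — [gkufeh]
  D Nasal Place Assimilation: no change — [gkufeh]
  E Regressive Voicing Assimilation: [gkufeh] → [kkufeh]
/nivubabku/:
  A Final Obstruent Devoicing: no change — [nivubabku]
  B Medial Vowel Deletion: [nivubabku] → [nvubabku]
  C Final Vowel Lowering: [nvubabku] → [nvubabko]
  D Nasal Place Assimilation: [nvubabko] → [mvubabko]
  E Regressive Voicing Assimilation: [mvubabko] → [mvubapko]

[kkufeh], [mvubapko]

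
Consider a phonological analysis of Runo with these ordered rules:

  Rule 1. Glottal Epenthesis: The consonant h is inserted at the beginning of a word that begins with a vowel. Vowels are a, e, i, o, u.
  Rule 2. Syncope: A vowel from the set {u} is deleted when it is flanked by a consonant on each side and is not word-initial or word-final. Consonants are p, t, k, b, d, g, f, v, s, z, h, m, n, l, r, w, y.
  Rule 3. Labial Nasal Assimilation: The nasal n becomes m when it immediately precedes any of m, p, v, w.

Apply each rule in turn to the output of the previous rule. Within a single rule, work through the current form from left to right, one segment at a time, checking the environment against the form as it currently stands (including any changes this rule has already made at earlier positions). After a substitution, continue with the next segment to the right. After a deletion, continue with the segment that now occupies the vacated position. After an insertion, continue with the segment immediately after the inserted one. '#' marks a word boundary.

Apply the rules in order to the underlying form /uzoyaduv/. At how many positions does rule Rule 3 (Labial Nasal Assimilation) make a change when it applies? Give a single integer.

Rule 1 Glottal Epenthesis: [uzoyaduv] → [huzoyaduv]
Rule 2 Syncope: [huzoyaduv] → [hzoyadv]
Rule 3 Labial Nasal Assimilation: no change — [hzoyadv]
Rule Rule 3 changed 0 position(s).

0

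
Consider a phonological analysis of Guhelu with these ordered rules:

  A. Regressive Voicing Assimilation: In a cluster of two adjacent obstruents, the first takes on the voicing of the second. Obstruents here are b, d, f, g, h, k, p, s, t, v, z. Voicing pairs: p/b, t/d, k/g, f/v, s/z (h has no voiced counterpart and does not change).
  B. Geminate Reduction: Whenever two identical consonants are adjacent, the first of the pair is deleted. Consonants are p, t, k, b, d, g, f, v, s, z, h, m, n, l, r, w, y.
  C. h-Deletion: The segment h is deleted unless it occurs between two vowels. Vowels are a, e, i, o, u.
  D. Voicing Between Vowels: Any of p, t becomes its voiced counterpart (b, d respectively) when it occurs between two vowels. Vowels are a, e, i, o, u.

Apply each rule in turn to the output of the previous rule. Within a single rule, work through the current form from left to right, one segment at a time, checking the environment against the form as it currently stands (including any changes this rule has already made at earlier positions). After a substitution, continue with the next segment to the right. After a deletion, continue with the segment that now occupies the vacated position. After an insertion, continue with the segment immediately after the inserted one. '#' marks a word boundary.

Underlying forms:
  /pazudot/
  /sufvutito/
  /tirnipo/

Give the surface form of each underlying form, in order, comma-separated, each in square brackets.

[pazudot], [suvudido], [tirnibo]

/pazudot/:
  A Regressive Voicing Assimilation: no change — [pazudot]
  B Geminate Reduction: no change — [pazudot]
  C h-Deletion: no change — [pazudot]
  D Voicing Between Vowels: no change — [pazudot]
/sufvutito/:
  A Regressive Voicing Assimilation: [sufvutito] → [suvvutito]
  B Geminate Reduction: [suvvutito] → [suvutito]
  C h-Deletion: no change — [suvutito]
  D Voicing Between Vowels: [suvutito] → [suvudido]
/tirnipo/:
  A Regressive Voicing Assimilation: no change — [tirnipo]
  B Geminate Reduction: no change — [tirnipo]
  C h-Deletion: no change — [tirnipo]
  D Voicing Between Vowels: [tirnipo] → [tirnibo]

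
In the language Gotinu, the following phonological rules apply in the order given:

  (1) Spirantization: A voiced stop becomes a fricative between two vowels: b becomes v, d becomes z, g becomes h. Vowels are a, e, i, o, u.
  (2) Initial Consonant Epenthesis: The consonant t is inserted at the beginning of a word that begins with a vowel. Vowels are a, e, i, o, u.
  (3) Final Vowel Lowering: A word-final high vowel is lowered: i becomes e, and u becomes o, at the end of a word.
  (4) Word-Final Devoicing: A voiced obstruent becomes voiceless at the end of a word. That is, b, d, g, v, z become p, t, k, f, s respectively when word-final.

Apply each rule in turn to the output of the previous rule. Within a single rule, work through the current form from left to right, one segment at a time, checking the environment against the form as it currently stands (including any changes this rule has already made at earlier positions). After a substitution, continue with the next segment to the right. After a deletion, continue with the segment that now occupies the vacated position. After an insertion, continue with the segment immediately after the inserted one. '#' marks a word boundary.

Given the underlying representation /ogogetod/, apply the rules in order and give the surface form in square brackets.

[tohohetot]

(1) Spirantization: [ogogetod] → [ohohetod]
(2) Initial Consonant Epenthesis: [ohohetod] → [tohohetod]
(3) Final Vowel Lowering: no change — [tohohetod]
(4) Word-Final Devoicing: [tohohetod] → [tohohetot]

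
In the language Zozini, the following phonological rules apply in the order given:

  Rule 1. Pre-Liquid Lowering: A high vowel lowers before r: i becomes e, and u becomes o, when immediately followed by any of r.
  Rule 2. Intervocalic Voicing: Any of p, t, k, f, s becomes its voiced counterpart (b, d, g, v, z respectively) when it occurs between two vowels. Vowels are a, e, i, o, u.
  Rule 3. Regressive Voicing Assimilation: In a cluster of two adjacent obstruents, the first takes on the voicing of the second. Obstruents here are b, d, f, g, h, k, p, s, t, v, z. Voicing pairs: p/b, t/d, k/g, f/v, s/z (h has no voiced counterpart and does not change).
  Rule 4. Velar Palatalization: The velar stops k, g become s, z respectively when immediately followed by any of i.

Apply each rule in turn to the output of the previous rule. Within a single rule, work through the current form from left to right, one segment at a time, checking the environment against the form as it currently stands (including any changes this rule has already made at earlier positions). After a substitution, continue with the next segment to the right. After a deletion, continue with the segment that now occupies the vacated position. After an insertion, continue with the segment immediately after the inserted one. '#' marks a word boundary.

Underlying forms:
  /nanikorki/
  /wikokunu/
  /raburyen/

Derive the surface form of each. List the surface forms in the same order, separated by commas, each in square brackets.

/nanikorki/:
  Rule 1 Pre-Liquid Lowering: no change — [nanikorki]
  Rule 2 Intervocalic Voicing: [nanikorki] → [nanigorki]
  Rule 3 Regressive Voicing Assimilation: no change — [nanigorki]
  Rule 4 Velar Palatalization: [nanigorki] → [nanigorsi]
/wikokunu/:
  Rule 1 Pre-Liquid Lowering: no change — [wikokunu]
  Rule 2 Intervocalic Voicing: [wikokunu] → [wigogunu]
  Rule 3 Regressive Voicing Assimilation: no change — [wigogunu]
  Rule 4 Velar Palatalization: no change — [wigogunu]
/raburyen/:
  Rule 1 Pre-Liquid Lowering: [raburyen] → [raboryen]
  Rule 2 Intervocalic Voicing: no change — [raboryen]
  Rule 3 Regressive Voicing Assimilation: no change — [raboryen]
  Rule 4 Velar Palatalization: no change — [raboryen]

[nanigorsi], [wigogunu], [raboryen]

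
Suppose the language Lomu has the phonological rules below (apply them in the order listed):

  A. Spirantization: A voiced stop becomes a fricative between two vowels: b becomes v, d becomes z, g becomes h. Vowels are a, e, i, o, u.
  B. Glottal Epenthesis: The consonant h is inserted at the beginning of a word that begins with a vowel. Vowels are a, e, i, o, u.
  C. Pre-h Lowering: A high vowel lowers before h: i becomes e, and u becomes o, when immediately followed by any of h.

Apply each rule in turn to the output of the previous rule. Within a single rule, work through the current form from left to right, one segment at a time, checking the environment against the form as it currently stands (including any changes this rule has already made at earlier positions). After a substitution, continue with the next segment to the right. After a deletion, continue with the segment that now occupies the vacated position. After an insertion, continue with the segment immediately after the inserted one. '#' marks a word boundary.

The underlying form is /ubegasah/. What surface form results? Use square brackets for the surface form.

A Spirantization: [ubegasah] → [uvehasah]
B Glottal Epenthesis: [uvehasah] → [huvehasah]
C Pre-h Lowering: no change — [huvehasah]

[huvehasah]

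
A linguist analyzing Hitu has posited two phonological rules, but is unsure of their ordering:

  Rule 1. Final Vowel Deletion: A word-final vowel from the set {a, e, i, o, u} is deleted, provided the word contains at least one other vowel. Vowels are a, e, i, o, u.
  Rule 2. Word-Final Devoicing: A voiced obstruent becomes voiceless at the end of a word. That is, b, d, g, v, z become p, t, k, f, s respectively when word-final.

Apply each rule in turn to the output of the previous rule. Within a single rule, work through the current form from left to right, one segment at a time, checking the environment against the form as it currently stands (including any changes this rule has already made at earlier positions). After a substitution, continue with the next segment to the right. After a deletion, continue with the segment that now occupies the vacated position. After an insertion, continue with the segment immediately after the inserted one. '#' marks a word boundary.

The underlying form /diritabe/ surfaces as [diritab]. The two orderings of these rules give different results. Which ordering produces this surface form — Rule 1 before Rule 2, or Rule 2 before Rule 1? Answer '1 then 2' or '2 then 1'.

Order 1 then 2:
  1 Final Vowel Deletion: [diritabe] → [diritab]
  2 Word-Final Devoicing: [diritab] → [diritap]
  result: [diritap]
Order 2 then 1:
  2 Word-Final Devoicing: no change — [diritabe]
  1 Final Vowel Deletion: [diritabe] → [diritab]
  result: [diritab]

2 then 1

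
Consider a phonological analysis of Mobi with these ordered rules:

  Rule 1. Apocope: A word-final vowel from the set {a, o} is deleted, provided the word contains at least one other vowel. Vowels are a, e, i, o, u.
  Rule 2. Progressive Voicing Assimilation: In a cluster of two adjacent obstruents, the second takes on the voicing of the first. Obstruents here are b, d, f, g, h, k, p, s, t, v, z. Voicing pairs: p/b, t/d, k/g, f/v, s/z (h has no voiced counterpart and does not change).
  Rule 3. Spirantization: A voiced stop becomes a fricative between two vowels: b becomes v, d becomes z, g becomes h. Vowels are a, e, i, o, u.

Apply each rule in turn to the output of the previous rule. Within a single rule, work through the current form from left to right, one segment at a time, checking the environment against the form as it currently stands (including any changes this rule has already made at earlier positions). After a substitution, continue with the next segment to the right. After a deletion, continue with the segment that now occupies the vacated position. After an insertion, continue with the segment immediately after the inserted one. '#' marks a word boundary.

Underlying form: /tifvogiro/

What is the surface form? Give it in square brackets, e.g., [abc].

[tiffohir]

Rule 1 Apocope: [tifvogiro] → [tifvogir]
Rule 2 Progressive Voicing Assimilation: [tifvogir] → [tiffogir]
Rule 3 Spirantization: [tiffogir] → [tiffohir]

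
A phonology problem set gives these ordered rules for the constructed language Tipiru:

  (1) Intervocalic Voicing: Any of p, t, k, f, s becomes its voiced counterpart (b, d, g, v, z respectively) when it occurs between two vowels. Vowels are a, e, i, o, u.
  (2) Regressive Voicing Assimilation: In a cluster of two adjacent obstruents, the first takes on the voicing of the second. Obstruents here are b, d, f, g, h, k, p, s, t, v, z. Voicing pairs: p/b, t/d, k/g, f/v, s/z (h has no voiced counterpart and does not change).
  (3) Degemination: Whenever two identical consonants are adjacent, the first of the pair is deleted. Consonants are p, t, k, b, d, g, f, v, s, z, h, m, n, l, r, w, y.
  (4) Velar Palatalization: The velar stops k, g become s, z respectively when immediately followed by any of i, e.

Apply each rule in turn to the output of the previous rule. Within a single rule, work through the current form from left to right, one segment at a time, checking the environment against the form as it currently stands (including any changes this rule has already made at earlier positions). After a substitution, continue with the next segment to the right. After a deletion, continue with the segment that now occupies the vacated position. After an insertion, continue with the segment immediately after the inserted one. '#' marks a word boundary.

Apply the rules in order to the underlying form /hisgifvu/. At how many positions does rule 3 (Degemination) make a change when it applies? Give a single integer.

1

(1) Intervocalic Voicing: no change — [hisgifvu]
(2) Regressive Voicing Assimilation: [hisgifvu] → [hizgivvu]
(3) Degemination: [hizgivvu] → [hizgivu]
(4) Velar Palatalization: [hizgivu] → [hizzivu]
Rule 3 changed 1 position(s).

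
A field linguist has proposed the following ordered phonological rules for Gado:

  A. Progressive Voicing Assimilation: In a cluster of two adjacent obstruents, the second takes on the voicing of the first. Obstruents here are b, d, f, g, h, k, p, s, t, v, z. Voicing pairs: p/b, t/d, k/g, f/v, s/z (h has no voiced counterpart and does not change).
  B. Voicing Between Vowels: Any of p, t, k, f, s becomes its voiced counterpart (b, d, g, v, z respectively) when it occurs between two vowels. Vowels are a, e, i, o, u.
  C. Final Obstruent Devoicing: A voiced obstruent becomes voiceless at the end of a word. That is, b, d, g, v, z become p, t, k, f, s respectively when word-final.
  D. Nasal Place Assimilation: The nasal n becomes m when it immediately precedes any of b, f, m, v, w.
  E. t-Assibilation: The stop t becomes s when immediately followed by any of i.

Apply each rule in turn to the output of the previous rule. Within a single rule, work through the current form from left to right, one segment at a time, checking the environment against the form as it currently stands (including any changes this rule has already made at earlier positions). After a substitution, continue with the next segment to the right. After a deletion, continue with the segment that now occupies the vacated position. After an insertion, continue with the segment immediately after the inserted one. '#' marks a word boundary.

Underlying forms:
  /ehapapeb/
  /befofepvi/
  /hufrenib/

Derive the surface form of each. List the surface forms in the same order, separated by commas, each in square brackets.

[ehababep], [bevovepfi], [hufrenip]

/ehapapeb/:
  A Progressive Voicing Assimilation: no change — [ehapapeb]
  B Voicing Between Vowels: [ehapapeb] → [ehababeb]
  C Final Obstruent Devoicing: [ehababeb] → [ehababep]
  D Nasal Place Assimilation: no change — [ehababep]
  E t-Assibilation: no change — [ehababep]
/befofepvi/:
  A Progressive Voicing Assimilation: [befofepvi] → [befofepfi]
  B Voicing Between Vowels: [befofepfi] → [bevovepfi]
  C Final Obstruent Devoicing: no change — [bevovepfi]
  D Nasal Place Assimilation: no change — [bevovepfi]
  E t-Assibilation: no change — [bevovepfi]
/hufrenib/:
  A Progressive Voicing Assimilation: no change — [hufrenib]
  B Voicing Between Vowels: no change — [hufrenib]
  C Final Obstruent Devoicing: [hufrenib] → [hufrenip]
  D Nasal Place Assimilation: no change — [hufrenip]
  E t-Assibilation: no change — [hufrenip]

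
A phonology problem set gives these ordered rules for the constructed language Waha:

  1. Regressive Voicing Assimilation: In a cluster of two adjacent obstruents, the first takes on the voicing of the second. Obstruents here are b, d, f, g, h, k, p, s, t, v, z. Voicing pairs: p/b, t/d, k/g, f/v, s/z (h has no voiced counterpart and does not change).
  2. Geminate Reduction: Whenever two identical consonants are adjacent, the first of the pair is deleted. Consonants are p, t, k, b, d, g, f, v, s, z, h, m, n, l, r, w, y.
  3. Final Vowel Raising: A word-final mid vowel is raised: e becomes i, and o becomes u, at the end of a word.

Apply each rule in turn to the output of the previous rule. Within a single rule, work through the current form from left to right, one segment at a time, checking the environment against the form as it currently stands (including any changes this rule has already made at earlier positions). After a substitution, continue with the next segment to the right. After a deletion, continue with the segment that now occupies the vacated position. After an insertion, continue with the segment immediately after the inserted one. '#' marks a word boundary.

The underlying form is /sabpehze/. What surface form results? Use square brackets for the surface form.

[sapehzi]

1 Regressive Voicing Assimilation: [sabpehze] → [sappehze]
2 Geminate Reduction: [sappehze] → [sapehze]
3 Final Vowel Raising: [sapehze] → [sapehzi]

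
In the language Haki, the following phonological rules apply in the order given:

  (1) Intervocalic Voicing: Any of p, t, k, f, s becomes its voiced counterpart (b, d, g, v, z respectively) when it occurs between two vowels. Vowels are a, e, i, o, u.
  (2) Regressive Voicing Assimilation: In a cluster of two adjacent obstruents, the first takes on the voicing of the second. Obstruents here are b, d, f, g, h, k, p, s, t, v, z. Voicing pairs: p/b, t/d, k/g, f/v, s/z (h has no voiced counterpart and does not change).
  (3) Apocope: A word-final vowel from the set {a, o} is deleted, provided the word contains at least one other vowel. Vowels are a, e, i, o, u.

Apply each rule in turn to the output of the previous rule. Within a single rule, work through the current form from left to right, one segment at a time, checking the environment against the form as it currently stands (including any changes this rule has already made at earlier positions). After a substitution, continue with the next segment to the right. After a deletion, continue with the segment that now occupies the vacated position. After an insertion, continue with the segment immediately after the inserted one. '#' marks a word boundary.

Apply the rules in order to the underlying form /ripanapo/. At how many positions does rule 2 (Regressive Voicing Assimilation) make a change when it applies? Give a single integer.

0

(1) Intervocalic Voicing: [ripanapo] → [ribanabo]
(2) Regressive Voicing Assimilation: no change — [ribanabo]
(3) Apocope: [ribanabo] → [ribanab]
Rule 2 changed 0 position(s).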